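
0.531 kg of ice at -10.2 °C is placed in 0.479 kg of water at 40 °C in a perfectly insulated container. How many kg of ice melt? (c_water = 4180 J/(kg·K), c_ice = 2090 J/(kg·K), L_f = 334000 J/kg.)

m_melted ≈ 0.206 kg

Water can give up m c ΔT = 0.479·4180·40 = 80089 J before reaching 0 °C.
Of that, 0.531·2090·10.2 = 11320 J goes to bring the ice to 0 °C, leaving 68769 J.
To melt every bit of ice: 0.531·334000 = 177354 J.
That's not enough to melt it all — equilibrium is at 0 °C with ice remaining.
Mass melted = 68769/334000 ≈ 0.2059 kg.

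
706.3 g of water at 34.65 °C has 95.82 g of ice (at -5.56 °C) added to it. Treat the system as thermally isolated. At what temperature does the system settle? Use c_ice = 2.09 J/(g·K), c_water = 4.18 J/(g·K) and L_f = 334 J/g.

T_f ≈ 20.6 °C

Conservation of energy gives ΣQ = 0:
warm ice to 0 °C: 95.82×2.09×(0 − (-5.56)) = 1113.5; fusion: m_ice L_f = 95.82×334 = 32004; warm the meltwater: 400.53 T; water cools: 706.3×4.18×(T − 34.65) = 2952.3(T − 34.65)
3352.9 T = 102298 − 33117 = 69181
T ≈ 20.63 °C — above 0 °C, consistent with complete melting.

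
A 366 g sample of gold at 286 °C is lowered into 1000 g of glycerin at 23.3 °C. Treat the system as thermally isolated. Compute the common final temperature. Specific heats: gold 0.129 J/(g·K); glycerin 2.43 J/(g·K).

T_f ≈ 28.3 °C

Conservation of energy gives ΣQ = 0:
366×0.129×(T − 286) + 1000×2.43×(T − 23.3) = 0
47.21(T − 286) + 2430(T − 23.3) = 0
(47.21 + 2430) T = 47.21×286 + 2430×23.3
T ≈ 28.31 °C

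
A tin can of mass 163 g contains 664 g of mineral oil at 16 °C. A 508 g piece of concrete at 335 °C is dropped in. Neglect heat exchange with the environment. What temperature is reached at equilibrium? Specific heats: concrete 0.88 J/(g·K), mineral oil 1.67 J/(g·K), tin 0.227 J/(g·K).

T_f ≈ 105.5 °C

T_f is the heat-capacity-weighted average of the initial temperatures:
T_f = (447.04×335 + 1108.9×16 + 37×16) / (447.04 + 1108.9 + 37)
    = 168092 / 1592.9 ≈ 105.52 °C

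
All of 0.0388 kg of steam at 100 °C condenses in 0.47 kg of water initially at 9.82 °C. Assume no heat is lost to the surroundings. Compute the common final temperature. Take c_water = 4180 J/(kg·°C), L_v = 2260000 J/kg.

Sum of m c ΔT and latent-heat terms is zero:
condense steam: −0.0388·2260000 = −87688
  condensed water 100 °C→T: 162.18(T − 100)
  water warms: 0.47·4180·(T − 9.82) = 1964.6(T − 9.82)
2126.8 T = 87688 + 16218 + 19292 = 123199
T ≈ 57.93 °C — below 100 °C, confirming all the steam condensed.

T_f ≈ 57.9 °C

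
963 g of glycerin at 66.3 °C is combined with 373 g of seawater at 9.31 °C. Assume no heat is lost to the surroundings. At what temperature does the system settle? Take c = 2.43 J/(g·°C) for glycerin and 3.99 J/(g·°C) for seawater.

T_f ≈ 44.1 °C

T_f = Σ m_i c_i T_i / Σ m_i c_i:
T_f = (2340.1*66.3 + 1488.3*9.31) / (2340.1 + 1488.3)
    = 169004 / 3828.4 ≈ 44.15 °C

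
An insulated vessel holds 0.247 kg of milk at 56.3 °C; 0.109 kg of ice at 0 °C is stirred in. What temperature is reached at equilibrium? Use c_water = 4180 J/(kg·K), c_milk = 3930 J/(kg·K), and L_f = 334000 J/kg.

Sum of m c ΔT and latent-heat terms is zero:
fusion: m_ice L_f = 0.109×334000 = 36406; warm the meltwater: 455.62 T; milk cools: 0.247×3930×(T − 56.3) = 970.71(T − 56.3)
1426.3 T = 54651 − 36406 = 18245
T ≈ 12.79 °C (positive, so assuming full melt was valid).

T_f ≈ 12.8 °C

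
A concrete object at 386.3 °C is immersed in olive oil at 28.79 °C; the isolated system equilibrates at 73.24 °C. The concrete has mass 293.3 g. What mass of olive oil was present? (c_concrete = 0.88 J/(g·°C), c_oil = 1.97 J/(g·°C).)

Conservation of energy gives ΣQ = 0:
293.3·0.88·(73.24 − 386.3) + m·1.97·(73.24 − 28.79) = 0
87.57 m = 80802
m = 80802/87.57 ≈ 922.8 g

m ≈ 923 g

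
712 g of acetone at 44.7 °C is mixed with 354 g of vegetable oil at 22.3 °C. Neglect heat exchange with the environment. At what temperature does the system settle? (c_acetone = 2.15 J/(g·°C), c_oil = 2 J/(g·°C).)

|Q_acetone| = |Q_oil|:
712×2.15×(44.7 − T) = 354×2×(T − 22.3)
1530.8(44.7 − T) = 708(T − 22.3)
2238.8 T = 84215  ⇒  T ≈ 37.62 °C

T_f ≈ 37.6 °C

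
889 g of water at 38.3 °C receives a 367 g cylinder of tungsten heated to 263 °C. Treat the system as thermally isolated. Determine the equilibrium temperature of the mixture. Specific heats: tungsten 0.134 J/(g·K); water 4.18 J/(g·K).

T_f ≈ 41.2 °C

Let T be the final temperature. ΣQ_i = 0:
367*0.134*(T − 263) + 889*4.18*(T − 38.3) = 0
(49.18 + 3716) T = 49.18*263 + 3716*38.3
T ≈ 41.23 °C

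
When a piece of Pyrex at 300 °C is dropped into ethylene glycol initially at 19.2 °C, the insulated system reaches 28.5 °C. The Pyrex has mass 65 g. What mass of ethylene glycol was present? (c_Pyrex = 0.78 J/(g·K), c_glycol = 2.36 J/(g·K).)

m ≈ 627 g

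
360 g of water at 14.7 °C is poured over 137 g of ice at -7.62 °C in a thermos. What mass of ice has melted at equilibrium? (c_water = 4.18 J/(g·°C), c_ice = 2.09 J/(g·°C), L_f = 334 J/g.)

m_melted ≈ 59.7 g

Heat available from the water dropping to 0 °C: 360·4.18·14.7 = 22121 J.
Warming the ice to 0 °C takes 137·2.09·7.62 = 2181.8 J, leaving 19939 J for melting.
Melting all 137 g of ice would need 137·334 = 45758 J.
19939 J < 45758 J, so only part of the ice melts and the system sits at 0 °C.
m_melted·334 = 19939  ⇒  m_melted ≈ 59.7 g.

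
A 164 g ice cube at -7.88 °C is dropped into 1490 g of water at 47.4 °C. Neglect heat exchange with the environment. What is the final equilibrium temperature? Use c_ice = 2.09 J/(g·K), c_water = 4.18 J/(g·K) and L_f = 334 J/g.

T_f ≈ 34.4 °C

Setting the total heat transfer to zero:
ice -7.88→0 °C: 164×2.09×7.88 = 2700.9
  latent heat to melt: 164×334 = 54776
  meltwater 0→T: 164×4.18×T = 685.52 T
  water: 6228.2(T − 47.4)
6913.7 T = 295217 − 57477 = 237740
T ≈ 34.39 °C — above 0 °C, consistent with complete melting.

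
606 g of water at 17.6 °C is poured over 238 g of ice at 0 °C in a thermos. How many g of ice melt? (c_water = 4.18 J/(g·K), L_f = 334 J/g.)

m_melted ≈ 133 g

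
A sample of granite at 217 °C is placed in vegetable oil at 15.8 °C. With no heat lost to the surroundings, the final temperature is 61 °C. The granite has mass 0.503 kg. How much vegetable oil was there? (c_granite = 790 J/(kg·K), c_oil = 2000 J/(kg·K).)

Net heat exchanged in the isolated system is zero:
0.503×790×(61 − 217) + m×2000×(61 − 15.8) = 0
90400 m = 61990
m = 61990/90400 ≈ 0.6857 kg

m ≈ 0.686 kg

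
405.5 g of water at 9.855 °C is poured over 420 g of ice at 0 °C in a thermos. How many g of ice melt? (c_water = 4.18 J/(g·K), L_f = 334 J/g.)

m_melted ≈ 50 g

Heat available from the water dropping to 0 °C: 405.5×4.18×9.855 = 16704 J.
Fully melting the ice requires m_ice L_f = 420×334 = 140280 J.
That's not enough to melt it all — equilibrium is at 0 °C with ice remaining.
m_melted×334 = 16704  ⇒  m_melted ≈ 50.01 g.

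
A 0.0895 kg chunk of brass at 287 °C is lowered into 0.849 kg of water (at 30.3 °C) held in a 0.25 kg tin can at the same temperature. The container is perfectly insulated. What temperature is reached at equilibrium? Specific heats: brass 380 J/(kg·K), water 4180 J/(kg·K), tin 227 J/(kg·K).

T_f ≈ 32.7 °C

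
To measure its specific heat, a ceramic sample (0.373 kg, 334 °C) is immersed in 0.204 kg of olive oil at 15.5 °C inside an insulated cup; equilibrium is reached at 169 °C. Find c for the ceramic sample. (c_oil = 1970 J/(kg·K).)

Let T be the final temperature. ΣQ_i = 0:
0.373×c×(169 − 334) + 0.204×1970×(169 − 15.5) = 0
-61.55 c = -61689
c = -61689/-61.55 ≈ 1002 J/(kg·K)

c ≈ 1000 J/(kg·K)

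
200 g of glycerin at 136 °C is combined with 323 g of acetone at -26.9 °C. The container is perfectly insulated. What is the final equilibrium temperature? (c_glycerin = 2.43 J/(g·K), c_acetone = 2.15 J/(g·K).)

T_f ≈ 40.2 °C

With ΣQ=0 the equilibrium temperature is the m·c-weighted mean:
T_f = (486×136 + 694.45×(-26.9)) / (486 + 694.45)
    = 47415 / 1180.5 ≈ 40.17 °C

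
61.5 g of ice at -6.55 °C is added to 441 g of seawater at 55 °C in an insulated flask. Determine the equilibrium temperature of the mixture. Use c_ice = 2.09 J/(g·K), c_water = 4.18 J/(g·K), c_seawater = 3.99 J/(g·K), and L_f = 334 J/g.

Let T be the final temperature. ΣQ_i = 0:
warm ice to 0 °C: 61.5×2.09×(0 − (-6.55)) = 841.9; melt ice: 61.5×334 = 20541; meltwater 0→T: 61.5×4.18×T = 257.07 T; seawater cools: 441×3.99×(T − 55) = 1759.6(T − 55)
2016.7 T = 96777 − 21383 = 75395
T ≈ 37.39 °C (positive, so assuming full melt was valid).

T_f ≈ 37.4 °C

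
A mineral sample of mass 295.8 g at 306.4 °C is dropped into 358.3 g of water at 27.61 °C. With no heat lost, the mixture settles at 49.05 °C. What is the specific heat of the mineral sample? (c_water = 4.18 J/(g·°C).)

c ≈ 0.422 J/(g·°C)

Heat lost by the mineral sample = heat gained by the water:
295.8·c·(306.4 − 49.05) = 358.3·4.18·(49.05 − 27.61)
76124 c = 32111  ⇒  c ≈ 0.4218 J/(g·°C)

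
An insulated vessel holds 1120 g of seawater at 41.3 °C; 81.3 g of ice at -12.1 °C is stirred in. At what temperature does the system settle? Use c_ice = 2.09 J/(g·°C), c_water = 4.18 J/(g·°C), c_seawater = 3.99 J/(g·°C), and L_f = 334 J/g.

Sum of m c ΔT and latent-heat terms is zero:
warm ice to 0 °C: 81.3·2.09·(0 − (-12.1)) = 2056; latent heat to melt: 81.3·334 = 27154; meltwater 0→T: 81.3·4.18·T = 339.83 T; seawater cools: 1120·3.99·(T − 41.3) = 4468.8(T − 41.3)
4808.6 T = 184561 − 29210 = 155351
T ≈ 32.31 °C (positive, so assuming full melt was valid).

T_f ≈ 32.3 °C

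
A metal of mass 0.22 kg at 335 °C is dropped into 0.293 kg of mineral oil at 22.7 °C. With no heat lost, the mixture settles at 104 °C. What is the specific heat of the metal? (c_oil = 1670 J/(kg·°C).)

c ≈ 783 J/(kg·°C)

m_s c (T_s − T_f) = m_oil c_oil (T_f − T_0):
0.22·c·(335 − 104) = 0.293·1670·(104 − 22.7)
50.82 c = 39781  ⇒  c ≈ 782.8 J/(kg·°C)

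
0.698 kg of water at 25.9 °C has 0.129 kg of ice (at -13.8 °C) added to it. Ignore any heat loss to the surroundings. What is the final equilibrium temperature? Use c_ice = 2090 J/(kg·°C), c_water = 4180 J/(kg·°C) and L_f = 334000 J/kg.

T_f ≈ 8.3 °C

Heat gained plus heat lost sum to zero:
ice -13.8→0 °C: 0.129×2090×13.8 = 3720.6
  fusion: m_ice L_f = 0.129×334000 = 43086
  meltwater 0→T: 0.129×4180×T = 539.22 T
  water cools: 0.698×4180×(T − 25.9) = 2917.6(T − 25.9)
3456.9 T = 75567 − 46807 = 28760
T ≈ 8.32 °C — above 0 °C, consistent with complete melting.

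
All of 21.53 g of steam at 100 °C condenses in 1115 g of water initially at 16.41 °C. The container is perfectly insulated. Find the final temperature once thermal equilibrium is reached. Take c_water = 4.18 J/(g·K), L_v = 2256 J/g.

Energy conservation, ΣQ = 0:
condense steam: −21.53·2256 = −48572; condensed water 100 °C→T: 90(T − 100); water warms: 1115·4.18·(T − 16.41) = 4660.7(T − 16.41)
4750.7 T = 48572 + 8999.5 + 76482 = 134053
T ≈ 28.22 °C — below 100 °C, confirming all the steam condensed.

T_f ≈ 28.2 °C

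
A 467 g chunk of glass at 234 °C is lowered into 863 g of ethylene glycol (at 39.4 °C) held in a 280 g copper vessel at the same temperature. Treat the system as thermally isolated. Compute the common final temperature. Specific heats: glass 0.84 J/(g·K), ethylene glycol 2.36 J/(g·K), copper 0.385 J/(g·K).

T_f ≈ 69.5 °C

Taking heat into each body as positive, Σ m c ΔT = 0:
467*0.84*(T − 234) + 863*2.36*(T − 39.4) + 280*0.385*(T − 39.4) = 0
2536.8 T = 176286
T = 176286/2536.8 ≈ 69.49 °C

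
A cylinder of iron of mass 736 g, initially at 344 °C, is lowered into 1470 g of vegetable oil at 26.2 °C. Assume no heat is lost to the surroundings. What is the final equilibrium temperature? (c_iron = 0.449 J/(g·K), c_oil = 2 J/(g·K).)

|Q_iron| = |Q_oil|:
736*0.449*(344 − T) = 1470*2*(T − 26.2)
330.46(344 − T) = 2940(T − 26.2)
3270.5 T = 190708  ⇒  T ≈ 58.31 °C

T_f ≈ 58.3 °C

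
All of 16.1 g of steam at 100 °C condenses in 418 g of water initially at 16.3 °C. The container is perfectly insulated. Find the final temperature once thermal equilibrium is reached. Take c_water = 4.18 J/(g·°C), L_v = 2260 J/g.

Energy balance with sensible and latent terms:
steam→water at 100 °C releases m L_v = 16.1·2260 = 36386; condensed water 100 °C→T: 67.3(T − 100); water warms: 418·4.18·(T − 16.3) = 1747.2(T − 16.3)
1814.5 T = 36386 + 6729.8 + 28480 = 71596
T ≈ 39.46 °C — below 100 °C, confirming all the steam condensed.

T_f ≈ 39.5 °C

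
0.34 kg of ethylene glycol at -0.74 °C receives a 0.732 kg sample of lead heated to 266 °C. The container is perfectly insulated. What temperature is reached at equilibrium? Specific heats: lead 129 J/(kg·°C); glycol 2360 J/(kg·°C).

With ΣQ=0 the equilibrium temperature is the m·c-weighted mean:
T_f = (94.43·266 + 802.4·(-0.74)) / (94.43 + 802.4)
    = 24524 / 896.83 ≈ 27.35 °C

T_f ≈ 27.3 °C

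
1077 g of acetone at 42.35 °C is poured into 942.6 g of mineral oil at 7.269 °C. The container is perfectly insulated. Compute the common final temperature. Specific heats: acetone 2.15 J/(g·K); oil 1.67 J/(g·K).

T_f ≈ 28.2 °C

Net heat exchanged in the isolated system is zero:
1077×2.15×(T − 42.35) + 942.6×1.67×(T − 7.269) = 0
2315.5(T − 42.35) + 1574.1(T − 7.269) = 0
3889.7 T = 109506
T = 109506 / 3889.7 = 28.2 °C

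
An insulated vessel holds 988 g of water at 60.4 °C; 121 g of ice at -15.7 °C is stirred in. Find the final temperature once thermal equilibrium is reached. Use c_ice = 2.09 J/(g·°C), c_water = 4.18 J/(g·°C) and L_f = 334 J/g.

T_f ≈ 44.2 °C

Sum of m c ΔT and latent-heat terms is zero:
ice -15.7→0 °C: 121·2.09·15.7 = 3970.4
  melt ice: 121·334 = 40414
  meltwater 0→T: 121·4.18·T = 505.78 T
  water cools: 988·4.18·(T − 60.4) = 4129.8(T − 60.4)
4635.6 T = 249442 − 44384 = 205058
T ≈ 44.24 °C. Since T > 0 °C, the all-ice-melts assumption holds.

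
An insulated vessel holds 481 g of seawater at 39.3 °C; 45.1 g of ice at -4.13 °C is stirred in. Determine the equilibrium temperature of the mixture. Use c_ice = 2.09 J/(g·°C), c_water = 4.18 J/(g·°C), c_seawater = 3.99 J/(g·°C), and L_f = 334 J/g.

T_f ≈ 28.5 °C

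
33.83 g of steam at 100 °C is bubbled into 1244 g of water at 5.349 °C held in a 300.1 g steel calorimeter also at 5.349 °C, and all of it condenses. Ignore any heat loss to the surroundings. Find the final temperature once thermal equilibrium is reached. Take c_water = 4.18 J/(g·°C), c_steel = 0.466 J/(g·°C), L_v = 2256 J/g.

Taking heat into each body as positive, Σ m c ΔT = 0:
steam→water at 100 °C releases m L_v = 33.83×2256 = 76320; condensate cools 100→T: 33.83×4.18×(T − 100) = 141.41(T − 100); water warms: 1244×4.18×(T − 5.349) = 5199.9(T − 5.349); cup: 139.85(T − 5.349)
5481.2 T = 76320 + 14141 + 28562 = 119024
T ≈ 21.72 °C (< 100 °C, so full condensation is consistent).

T_f ≈ 21.7 °C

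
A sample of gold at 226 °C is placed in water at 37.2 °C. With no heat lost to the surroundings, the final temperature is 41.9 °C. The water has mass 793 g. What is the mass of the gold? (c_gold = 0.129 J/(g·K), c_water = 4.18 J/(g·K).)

Heat lost by the gold = heat gained by the water:
m·0.129·(226 − 41.9) = 793·4.18·(41.9 − 37.2)
23.75 m = 15579  ⇒  m ≈ 656 g

m ≈ 656 g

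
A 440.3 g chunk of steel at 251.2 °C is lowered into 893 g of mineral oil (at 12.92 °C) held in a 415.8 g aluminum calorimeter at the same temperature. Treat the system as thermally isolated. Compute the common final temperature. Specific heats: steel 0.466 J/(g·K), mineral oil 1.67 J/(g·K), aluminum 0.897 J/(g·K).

Taking heat into each body as positive, Σ m c ΔT = 0:
440.3*0.466*(T − 251.2) + 893*1.67*(T − 12.92) + 415.8*0.897*(T − 12.92) = 0
205.18(T − 251.2) + 1491.3(T − 12.92) + 372.97(T − 12.92) = 0
(205.18 + 1491.3 + 372.97) T = 205.18*251.2 + 1491.3*12.92 + 372.97*12.92
T ≈ 36.54 °C

T_f ≈ 36.5 °C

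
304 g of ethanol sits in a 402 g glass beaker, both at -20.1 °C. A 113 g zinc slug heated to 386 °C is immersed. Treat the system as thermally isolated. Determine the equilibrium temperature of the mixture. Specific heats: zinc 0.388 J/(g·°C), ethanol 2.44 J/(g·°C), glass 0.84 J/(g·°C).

Let T be the final temperature. ΣQ_i = 0:
113*0.388*(T − 386) + 304*2.44*(T − (-20.1)) + 402*0.84*(T − (-20.1)) = 0
(43.84 + 741.76 + 337.68) T = 43.84*386 + 741.76*(-20.1) + 337.68*(-20.1)
T = -4773 / 1123.3 = -4.25 °C

T_f ≈ -4.2 °C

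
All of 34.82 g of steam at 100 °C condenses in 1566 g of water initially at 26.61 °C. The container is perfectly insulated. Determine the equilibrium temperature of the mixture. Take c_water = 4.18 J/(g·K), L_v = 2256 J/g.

T_f ≈ 39.9 °C

Taking heat into each body as positive, Σ m c ΔT = 0:
condense steam: −34.82×2256 = −78554; condensed water 100 °C→T: 145.55(T − 100); water warms: 1566×4.18×(T − 26.61) = 6545.9(T − 26.61)
6691.4 T = 78554 + 14555 + 174186 = 267295
T ≈ 39.95 °C (< 100 °C, so full condensation is consistent).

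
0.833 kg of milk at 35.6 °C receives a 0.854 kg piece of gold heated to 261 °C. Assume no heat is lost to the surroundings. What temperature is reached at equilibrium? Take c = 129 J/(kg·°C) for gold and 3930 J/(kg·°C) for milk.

Heat lost by the gold equals heat gained by the milk:
0.854×129×(261 − T) = 0.833×3930×(T − 35.6)
110.17(261 − T) = 3273.7(T − 35.6)
3383.9 T = 145297  ⇒  T ≈ 42.94 °C

T_f ≈ 42.9 °C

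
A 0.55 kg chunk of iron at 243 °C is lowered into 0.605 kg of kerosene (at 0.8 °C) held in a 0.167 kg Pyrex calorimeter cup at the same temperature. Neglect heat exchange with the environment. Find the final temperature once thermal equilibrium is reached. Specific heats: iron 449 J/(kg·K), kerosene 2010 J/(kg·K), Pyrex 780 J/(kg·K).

T_f = Σ m_i c_i T_i / Σ m_i c_i:
T_f = (246.95·243 + 1216·0.8 + 130.26·0.8) / (246.95 + 1216 + 130.26)
    = 61086 / 1593.3 ≈ 38.34 °C

T_f ≈ 38.3 °C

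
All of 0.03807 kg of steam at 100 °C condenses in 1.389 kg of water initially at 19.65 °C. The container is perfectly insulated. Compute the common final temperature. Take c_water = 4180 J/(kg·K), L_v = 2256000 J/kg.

Conservation of energy gives ΣQ = 0:
latent heat released on condensation: 0.03807×2256000 = 85886; condensed water 100 °C→T: 159.13(T − 100); original water: 5806(T − 19.65)
5965.2 T = 85886 + 15913 + 114088 = 215887
T ≈ 36.19 °C, under the boiling point, so the assumption holds.

T_f ≈ 36.2 °C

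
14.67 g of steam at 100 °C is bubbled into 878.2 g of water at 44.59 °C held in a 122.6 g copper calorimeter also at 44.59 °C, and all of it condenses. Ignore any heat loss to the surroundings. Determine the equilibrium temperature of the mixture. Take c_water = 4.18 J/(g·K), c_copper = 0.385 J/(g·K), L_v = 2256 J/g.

T_f ≈ 54.2 °C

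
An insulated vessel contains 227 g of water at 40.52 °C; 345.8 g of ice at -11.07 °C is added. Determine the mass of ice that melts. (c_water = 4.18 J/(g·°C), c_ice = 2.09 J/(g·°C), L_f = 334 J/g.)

m_melted ≈ 91.2 g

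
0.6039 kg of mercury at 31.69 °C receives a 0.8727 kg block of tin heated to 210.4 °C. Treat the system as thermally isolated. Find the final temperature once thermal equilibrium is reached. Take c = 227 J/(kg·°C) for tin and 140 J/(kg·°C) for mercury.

Conservation of energy gives ΣQ = 0:
0.8727*227*(T − 210.4) + 0.6039*140*(T − 31.69) = 0
198.1(T − 210.4) + 84.55(T − 31.69) = 0
(198.1 + 84.55) T = 198.1*210.4 + 84.55*31.69
T = 44360 / 282.65 = 157 °C

T_f ≈ 156.9 °C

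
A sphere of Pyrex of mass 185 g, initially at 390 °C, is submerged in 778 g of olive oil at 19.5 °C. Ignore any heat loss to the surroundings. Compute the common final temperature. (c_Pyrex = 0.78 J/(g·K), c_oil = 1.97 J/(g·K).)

T_f ≈ 51.4 °C

Net heat exchanged in the isolated system is zero:
185*0.78*(T − 390) + 778*1.97*(T − 19.5) = 0
(144.3 + 1532.7) T = 144.3*390 + 1532.7*19.5
T = 86164 / 1677 = 51.4 °C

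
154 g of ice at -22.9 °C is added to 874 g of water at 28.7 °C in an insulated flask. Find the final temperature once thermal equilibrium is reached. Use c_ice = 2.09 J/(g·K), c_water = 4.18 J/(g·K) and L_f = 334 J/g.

T_f ≈ 10.7 °C

Let T be the final temperature. ΣQ_i = 0:
warm ice to 0 °C: 154·2.09·(0 − (-22.9)) = 7370.6
  latent heat to melt: 154·334 = 51436
  meltwater 0→T: 154·4.18·T = 643.72 T
  water cools: 874·4.18·(T − 28.7) = 3653.3(T − 28.7)
4297 T = 104850 − 58807 = 46044
T ≈ 10.72 °C — above 0 °C, consistent with complete melting.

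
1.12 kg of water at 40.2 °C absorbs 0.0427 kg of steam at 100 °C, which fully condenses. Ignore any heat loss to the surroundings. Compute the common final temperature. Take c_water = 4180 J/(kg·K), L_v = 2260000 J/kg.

T_f ≈ 62.3 °C

Taking heat into each body as positive, Σ m c ΔT = 0:
condense steam: −0.0427×2260000 = −96502; condensate cools 100→T: 0.0427×4180×(T − 100) = 178.49(T − 100); water warms: 1.12×4180×(T − 40.2) = 4681.6(T − 40.2)
4860.1 T = 96502 + 17849 + 188200 = 302551
T ≈ 62.25 °C (< 100 °C, so full condensation is consistent).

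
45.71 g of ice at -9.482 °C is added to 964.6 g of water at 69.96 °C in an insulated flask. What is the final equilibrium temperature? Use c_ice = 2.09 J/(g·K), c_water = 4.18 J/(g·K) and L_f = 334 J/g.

T_f ≈ 63.0 °C

Setting the total heat transfer to zero:
warm ice to 0 °C: 45.71·2.09·(0 − (-9.482)) = 905.85; latent heat to melt: 45.71·334 = 15267; meltwater 0→T: 45.71·4.18·T = 191.07 T; water cools: 964.6·4.18·(T − 69.96) = 4032(T − 69.96)
4223.1 T = 282081 − 16173 = 265908
T ≈ 62.97 °C — above 0 °C, consistent with complete melting.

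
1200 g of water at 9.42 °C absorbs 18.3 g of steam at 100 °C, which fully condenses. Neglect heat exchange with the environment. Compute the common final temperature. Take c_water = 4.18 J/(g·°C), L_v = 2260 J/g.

T_f ≈ 18.9 °C

Energy conservation, ΣQ = 0:
condense steam: −18.3·2260 = −41358; condensed water 100 °C→T: 76.49(T − 100); original water: 5016(T − 9.42)
5092.5 T = 41358 + 7649.4 + 47251 = 96258
T ≈ 18.90 °C, under the boiling point, so the assumption holds.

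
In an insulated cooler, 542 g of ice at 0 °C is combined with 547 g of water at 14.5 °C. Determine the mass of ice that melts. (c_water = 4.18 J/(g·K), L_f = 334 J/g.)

Heat available from the water dropping to 0 °C: 547·4.18·14.5 = 33154 J.
To melt every bit of ice: 542·334 = 181028 J.
Since 33154 < 181028 J, not all the ice melts; equilibrium is at 0 °C.
m_melt = 33154 / L_f = 99.26 g.

m_melted ≈ 99.3 g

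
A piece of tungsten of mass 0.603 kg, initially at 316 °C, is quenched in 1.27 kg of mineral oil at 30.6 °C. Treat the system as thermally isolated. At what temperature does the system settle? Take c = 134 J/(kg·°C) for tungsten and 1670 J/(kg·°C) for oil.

T_f ≈ 41.1 °C

Conservation of energy gives ΣQ = 0:
0.603×134×(T − 316) + 1.27×1670×(T − 30.6) = 0
80.8(T − 316) + 2120.9(T − 30.6) = 0
(80.8 + 2120.9) T = 80.8×316 + 2120.9×30.6
T = 90433/2201.7 ≈ 41.07 °C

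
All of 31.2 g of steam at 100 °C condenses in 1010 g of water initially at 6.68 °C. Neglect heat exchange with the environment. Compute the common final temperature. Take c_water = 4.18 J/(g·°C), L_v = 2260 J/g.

T_f ≈ 25.7 °C

Taking heat into each body as positive, Σ m c ΔT = 0:
latent heat released on condensation: 31.2×2260 = 70512; condensed water 100 °C→T: 130.42(T − 100); water warms: 1010×4.18×(T − 6.68) = 4221.8(T − 6.68)
4352.2 T = 70512 + 13042 + 28202 = 111755
T ≈ 25.68 °C — below 100 °C, confirming all the steam condensed.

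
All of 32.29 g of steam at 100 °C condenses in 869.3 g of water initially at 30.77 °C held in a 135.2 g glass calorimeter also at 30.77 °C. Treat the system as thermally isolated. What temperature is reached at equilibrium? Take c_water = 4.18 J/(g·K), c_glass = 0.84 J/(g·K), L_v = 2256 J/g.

Let T be the final temperature. ΣQ_i = 0:
latent heat released on condensation: 32.29·2256 = 72846
  condensed water 100 °C→T: 134.97(T − 100)
  water warms: 869.3·4.18·(T − 30.77) = 3633.7(T − 30.77)
  cup: 113.57(T − 30.77)
3882.2 T = 72846 + 13497 + 115303 = 201646
T ≈ 51.94 °C — below 100 °C, confirming all the steam condensed.

T_f ≈ 51.9 °C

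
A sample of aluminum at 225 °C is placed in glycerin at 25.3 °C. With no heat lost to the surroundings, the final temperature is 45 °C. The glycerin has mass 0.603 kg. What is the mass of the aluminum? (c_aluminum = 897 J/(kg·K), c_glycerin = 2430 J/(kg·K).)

m ≈ 0.179 kg

Energy conservation, ΣQ = 0:
m·897·(45 − 225) + 0.603·2430·(45 − 25.3) = 0
-161460 m = -28866
m = -28866/-161460 ≈ 0.1788 kg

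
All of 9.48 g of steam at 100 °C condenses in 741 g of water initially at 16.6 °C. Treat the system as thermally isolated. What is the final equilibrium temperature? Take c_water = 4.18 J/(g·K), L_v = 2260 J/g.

T_f ≈ 24.5 °C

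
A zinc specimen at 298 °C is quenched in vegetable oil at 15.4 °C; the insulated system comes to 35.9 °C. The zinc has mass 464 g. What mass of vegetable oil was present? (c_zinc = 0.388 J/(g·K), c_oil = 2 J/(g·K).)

m ≈ 1150 g

Setting the total heat transfer to zero:
464×0.388×(35.9 − 298) + m×2×(35.9 − 15.4) = 0
41 m = 47186
m = 47186/41 ≈ 1151 g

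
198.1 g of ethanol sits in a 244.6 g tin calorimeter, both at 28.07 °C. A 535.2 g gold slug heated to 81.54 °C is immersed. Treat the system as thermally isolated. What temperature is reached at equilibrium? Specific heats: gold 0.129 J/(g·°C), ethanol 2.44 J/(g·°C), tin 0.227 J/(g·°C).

Taking heat into each body as positive, Σ m c ΔT = 0:
535.2×0.129×(T − 81.54) + 198.1×2.44×(T − 28.07) + 244.6×0.227×(T − 28.07) = 0
(69.04 + 483.36 + 55.52) T = 69.04×81.54 + 483.36×28.07 + 55.52×28.07
T = 20756/607.93 ≈ 34.14 °C

T_f ≈ 34.1 °C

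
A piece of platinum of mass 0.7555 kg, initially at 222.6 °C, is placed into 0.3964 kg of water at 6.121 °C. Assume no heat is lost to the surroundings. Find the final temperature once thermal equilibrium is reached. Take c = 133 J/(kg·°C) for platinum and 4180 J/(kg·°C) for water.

T_f ≈ 18.5 °C

T_f is the heat-capacity-weighted average of the initial temperatures:
T_f = (100.48·222.6 + 1657·6.121) / (100.48 + 1657)
    = 32509 / 1757.4 ≈ 18.50 °C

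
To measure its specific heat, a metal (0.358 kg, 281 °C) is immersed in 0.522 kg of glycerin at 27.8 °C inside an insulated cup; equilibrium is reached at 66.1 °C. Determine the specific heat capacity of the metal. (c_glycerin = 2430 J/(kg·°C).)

m_s c (T_s − T_f) = m_glycerin c_glycerin (T_f − T_0):
0.358·c·(281 − 66.1) = 0.522·2430·(66.1 − 27.8)
76.93 c = 48582  ⇒  c ≈ 631.5 J/(kg·°C)

c ≈ 631 J/(kg·°C)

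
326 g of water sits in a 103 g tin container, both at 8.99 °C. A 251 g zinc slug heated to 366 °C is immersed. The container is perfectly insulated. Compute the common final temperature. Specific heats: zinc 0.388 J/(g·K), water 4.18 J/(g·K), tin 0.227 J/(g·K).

T_f ≈ 32.4 °C

T_f = Σ m_i c_i T_i / Σ m_i c_i:
T_f = (97.39*366 + 1362.7*8.99 + 23.38*8.99) / (97.39 + 1362.7 + 23.38)
    = 48105 / 1483.4 ≈ 32.43 °C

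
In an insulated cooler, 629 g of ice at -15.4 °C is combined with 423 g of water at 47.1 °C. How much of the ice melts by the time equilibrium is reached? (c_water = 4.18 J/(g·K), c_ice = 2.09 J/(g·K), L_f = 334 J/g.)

m_melted ≈ 189 g

Water can give up m c ΔT = 423×4.18×47.1 = 83279 J before reaching 0 °C.
Of that, 629×2.09×15.4 = 20245 J goes to bring the ice to 0 °C, leaving 63034 J.
Melting all 629 g of ice would need 629×334 = 210086 J.
Since 63034 < 210086 J, not all the ice melts; equilibrium is at 0 °C.
Mass melted = 63034/334 ≈ 188.7 g.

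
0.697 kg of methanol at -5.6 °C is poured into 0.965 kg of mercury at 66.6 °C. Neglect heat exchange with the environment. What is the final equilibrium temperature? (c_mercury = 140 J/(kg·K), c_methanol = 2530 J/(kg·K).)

T_f = Σ m_i c_i T_i / Σ m_i c_i:
T_f = (135.1×66.6 + 1763.4×(-5.6)) / (135.1 + 1763.4)
    = -877.44 / 1898.5 ≈ -0.46 °C

T_f ≈ -0.5 °C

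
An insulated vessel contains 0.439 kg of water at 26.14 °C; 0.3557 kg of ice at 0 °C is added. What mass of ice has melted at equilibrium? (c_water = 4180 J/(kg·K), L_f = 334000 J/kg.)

m_melted ≈ 0.144 kg

Cooling the water to 0 °C releases 0.439×4180×26.14 = 47967 J.
To melt every bit of ice: 0.3557×334000 = 118804 J.
Since 47967 < 118804 J, not all the ice melts; equilibrium is at 0 °C.
m_melted×334000 = 47967  ⇒  m_melted ≈ 0.1436 kg.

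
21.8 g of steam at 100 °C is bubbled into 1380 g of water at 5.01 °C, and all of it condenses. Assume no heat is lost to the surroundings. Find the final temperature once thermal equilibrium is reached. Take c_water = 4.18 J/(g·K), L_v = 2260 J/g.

Taking heat into each body as positive, Σ m c ΔT = 0:
latent heat released on condensation: 21.8×2260 = 49268
  condensate cools 100→T: 21.8×4.18×(T − 100) = 91.12(T − 100)
  water warms: 1380×4.18×(T − 5.01) = 5768.4(T − 5.01)
5859.5 T = 49268 + 9112.4 + 28900 = 87280
T ≈ 14.90 °C (< 100 °C, so full condensation is consistent).

T_f ≈ 14.9 °C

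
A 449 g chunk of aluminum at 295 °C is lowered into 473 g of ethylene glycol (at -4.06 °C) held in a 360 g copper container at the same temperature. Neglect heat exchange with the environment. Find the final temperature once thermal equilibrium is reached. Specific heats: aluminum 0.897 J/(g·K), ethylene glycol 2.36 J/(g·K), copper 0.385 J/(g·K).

T_f ≈ 68.6 °C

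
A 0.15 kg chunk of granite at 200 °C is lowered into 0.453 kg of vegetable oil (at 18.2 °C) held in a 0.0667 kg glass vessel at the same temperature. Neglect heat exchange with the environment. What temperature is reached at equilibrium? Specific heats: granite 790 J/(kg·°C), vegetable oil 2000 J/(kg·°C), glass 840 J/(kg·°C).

T_f ≈ 38.1 °C

Energy conservation, ΣQ = 0:
0.15·790·(T − 200) + 0.453·2000·(T − 18.2) + 0.0667·840·(T − 18.2) = 0
118.5(T − 200) + 906(T − 18.2) + 56.03(T − 18.2) = 0
1080.5 T = 41209
T = 41209 / 1080.5 = 38.1 °C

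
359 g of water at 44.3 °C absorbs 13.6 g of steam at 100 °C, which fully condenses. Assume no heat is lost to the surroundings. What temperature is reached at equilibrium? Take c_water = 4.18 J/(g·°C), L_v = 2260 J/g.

T_f ≈ 66.1 °C

Setting the total heat transfer to zero:
condense steam: −13.6·2260 = −30736
  condensed water 100 °C→T: 56.85(T − 100)
  water warms: 359·4.18·(T − 44.3) = 1500.6(T − 44.3)
1557.5 T = 30736 + 5684.8 + 66477 = 102898
T ≈ 66.07 °C (< 100 °C, so full condensation is consistent).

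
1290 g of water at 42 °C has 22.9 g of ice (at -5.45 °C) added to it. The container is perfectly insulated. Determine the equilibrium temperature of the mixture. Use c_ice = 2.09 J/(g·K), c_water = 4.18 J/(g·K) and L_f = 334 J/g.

Energy balance with sensible and latent terms:
warm ice to 0 °C: 22.9×2.09×(0 − (-5.45)) = 260.84
  latent heat to melt: 22.9×334 = 7648.6
  meltwater 0→T: 22.9×4.18×T = 95.72 T
  water cools: 1290×4.18×(T − 42) = 5392.2(T − 42)
5487.9 T = 226472 − 7909.4 = 218563
T ≈ 39.83 °C. Since T > 0 °C, the all-ice-melts assumption holds.

T_f ≈ 39.8 °C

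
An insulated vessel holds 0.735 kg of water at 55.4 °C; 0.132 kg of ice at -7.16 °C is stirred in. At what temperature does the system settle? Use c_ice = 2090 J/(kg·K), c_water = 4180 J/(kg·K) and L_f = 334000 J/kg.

T_f ≈ 34.3 °C

Setting the total heat transfer to zero:
ice -7.16→0 °C: 0.132·2090·7.16 = 1975.3
  melt ice: 0.132·334000 = 44088
  meltwater 0→T: 0.132·4180·T = 551.76 T
  water: 3072.3(T − 55.4)
3624.1 T = 170205 − 46063 = 124142
T ≈ 34.25 °C (positive, so assuming full melt was valid).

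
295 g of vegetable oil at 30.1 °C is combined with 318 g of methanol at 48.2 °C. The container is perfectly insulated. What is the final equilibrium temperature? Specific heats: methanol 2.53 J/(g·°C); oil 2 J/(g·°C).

With ΣQ=0 the equilibrium temperature is the m·c-weighted mean:
T_f = (804.54×48.2 + 590×30.1) / (804.54 + 590)
    = 56538 / 1394.5 ≈ 40.54 °C

T_f ≈ 40.5 °C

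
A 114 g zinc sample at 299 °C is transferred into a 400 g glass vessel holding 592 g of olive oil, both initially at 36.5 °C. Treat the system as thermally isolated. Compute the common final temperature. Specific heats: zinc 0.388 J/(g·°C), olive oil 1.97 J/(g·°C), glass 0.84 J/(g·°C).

Heat gained plus heat lost sum to zero:
114·0.388·(T − 299) + 592·1.97·(T − 36.5) + 400·0.84·(T − 36.5) = 0
44.23(T − 299) + 1166.2(T − 36.5) + 336(T − 36.5) = 0
1546.5 T = 68057
T = 68057 / 1546.5 = 44 °C

T_f ≈ 44.0 °C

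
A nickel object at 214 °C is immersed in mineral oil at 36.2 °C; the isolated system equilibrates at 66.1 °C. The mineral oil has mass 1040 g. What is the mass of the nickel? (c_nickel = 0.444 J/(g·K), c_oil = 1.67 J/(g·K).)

m ≈ 791 g

Conservation of energy gives ΣQ = 0:
m×0.444×(66.1 − 214) + 1040×1.67×(66.1 − 36.2) = 0
-65.67 m = -51930
m = -51930/-65.67 ≈ 790.8 g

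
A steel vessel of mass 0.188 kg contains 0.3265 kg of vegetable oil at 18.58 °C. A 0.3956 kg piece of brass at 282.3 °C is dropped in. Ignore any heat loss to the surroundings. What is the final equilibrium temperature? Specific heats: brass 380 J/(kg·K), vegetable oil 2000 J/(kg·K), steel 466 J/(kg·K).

Conservation of energy gives ΣQ = 0:
0.3956·380·(T − 282.3) + 0.3265·2000·(T − 18.58) + 0.188·466·(T − 18.58) = 0
150.33(T − 282.3) + 653(T − 18.58) + 87.61(T − 18.58) = 0
(150.33 + 653 + 87.61) T = 150.33·282.3 + 653·18.58 + 87.61·18.58
T = 56198/890.94 ≈ 63.08 °C

T_f ≈ 63.1 °C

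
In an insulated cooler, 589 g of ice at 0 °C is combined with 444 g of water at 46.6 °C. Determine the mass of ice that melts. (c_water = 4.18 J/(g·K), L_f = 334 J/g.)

m_melted ≈ 259 g

Water can give up m c ΔT = 444×4.18×46.6 = 86486 J before reaching 0 °C.
Melting all 589 g of ice would need 589×334 = 196726 J.
That's not enough to melt it all — equilibrium is at 0 °C with ice remaining.
Mass melted = 86486/334 ≈ 258.9 g.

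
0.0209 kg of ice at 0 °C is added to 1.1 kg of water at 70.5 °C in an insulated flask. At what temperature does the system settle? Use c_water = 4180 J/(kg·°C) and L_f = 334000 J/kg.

T_f ≈ 67.7 °C

Energy conservation, ΣQ = 0:
latent heat to melt: 0.0209×334000 = 6980.6; warm the meltwater: 87.36 T; water cools: 1.1×4180×(T − 70.5) = 4598(T − 70.5)
4685.4 T = 324159 − 6980.6 = 317178
T ≈ 67.70 °C — above 0 °C, consistent with complete melting.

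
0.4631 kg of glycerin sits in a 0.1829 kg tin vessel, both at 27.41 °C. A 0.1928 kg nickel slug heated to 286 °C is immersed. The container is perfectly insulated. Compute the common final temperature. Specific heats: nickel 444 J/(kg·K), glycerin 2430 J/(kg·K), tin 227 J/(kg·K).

Conservation of energy gives ΣQ = 0:
0.1928·444·(T − 286) + 0.4631·2430·(T − 27.41) + 0.1829·227·(T − 27.41) = 0
(85.6 + 1125.3 + 41.52) T = 85.6·286 + 1125.3·27.41 + 41.52·27.41
T = 56466/1252.5 ≈ 45.08 °C

T_f ≈ 45.1 °C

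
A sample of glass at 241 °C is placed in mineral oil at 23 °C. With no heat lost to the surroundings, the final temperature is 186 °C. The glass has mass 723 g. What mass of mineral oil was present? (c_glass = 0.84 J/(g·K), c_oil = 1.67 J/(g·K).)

Heat lost by the glass = heat gained by the oil:
723×0.84×(241 − 186) = m×1.67×(186 − 23)
272.21 m = 33403  ⇒  m ≈ 122.7 g

m ≈ 123 g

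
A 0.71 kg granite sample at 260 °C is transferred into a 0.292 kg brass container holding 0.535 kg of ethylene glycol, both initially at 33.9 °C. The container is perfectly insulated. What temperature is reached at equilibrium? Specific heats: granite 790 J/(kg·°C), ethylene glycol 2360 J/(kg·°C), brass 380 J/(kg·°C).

T_f ≈ 99.5 °C

Heat gained plus heat lost sum to zero:
0.71×790×(T − 260) + 0.535×2360×(T − 33.9) + 0.292×380×(T − 33.9) = 0
(560.9 + 1262.6 + 110.96) T = 560.9×260 + 1262.6×33.9 + 110.96×33.9
T ≈ 99.46 °C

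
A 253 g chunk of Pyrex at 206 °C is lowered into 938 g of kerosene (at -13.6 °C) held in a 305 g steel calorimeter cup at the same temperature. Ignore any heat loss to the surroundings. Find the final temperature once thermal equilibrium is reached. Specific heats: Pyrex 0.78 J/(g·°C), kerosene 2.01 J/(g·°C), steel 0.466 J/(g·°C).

T_f ≈ 5.9 °C

Heat gained plus heat lost sum to zero:
253×0.78×(T − 206) + 938×2.01×(T − (-13.6)) + 305×0.466×(T − (-13.6)) = 0
(197.34 + 1885.4 + 142.13) T = 197.34×206 + 1885.4×(-13.6) + 142.13×(-13.6)
T ≈ 5.88 °C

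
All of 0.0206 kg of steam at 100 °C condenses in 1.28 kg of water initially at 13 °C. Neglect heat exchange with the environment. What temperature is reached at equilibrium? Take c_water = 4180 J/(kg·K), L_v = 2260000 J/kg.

Energy conservation, ΣQ = 0:
steam→water at 100 °C releases m L_v = 0.0206×2260000 = 46556; condensate cools 100→T: 0.0206×4180×(T − 100) = 86.11(T − 100); original water: 5350.4(T − 13)
5436.5 T = 46556 + 8610.8 + 69555 = 124722
T ≈ 22.94 °C (< 100 °C, so full condensation is consistent).

T_f ≈ 22.9 °C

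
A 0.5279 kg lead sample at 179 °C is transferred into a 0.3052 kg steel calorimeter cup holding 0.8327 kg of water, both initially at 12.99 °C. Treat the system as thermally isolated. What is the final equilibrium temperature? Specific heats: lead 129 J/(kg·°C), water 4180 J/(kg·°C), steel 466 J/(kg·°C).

Energy conservation, ΣQ = 0:
0.5279*129*(T − 179) + 0.8327*4180*(T − 12.99) + 0.3052*466*(T − 12.99) = 0
3691 T = 59251
T = 59251/3691 ≈ 16.05 °C

T_f ≈ 16.1 °C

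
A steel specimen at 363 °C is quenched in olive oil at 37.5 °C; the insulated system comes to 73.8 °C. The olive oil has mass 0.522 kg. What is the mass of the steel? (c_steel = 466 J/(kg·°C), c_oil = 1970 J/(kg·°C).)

Taking heat into each body as positive, Σ m c ΔT = 0:
m×466×(73.8 − 363) + 0.522×1970×(73.8 − 37.5) = 0
-134767 m = -37329
m = -37329/-134767 ≈ 0.277 kg

m ≈ 0.277 kg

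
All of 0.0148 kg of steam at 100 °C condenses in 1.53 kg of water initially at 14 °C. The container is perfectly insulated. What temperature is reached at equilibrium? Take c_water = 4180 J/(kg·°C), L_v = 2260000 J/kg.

T_f ≈ 20.0 °C

Let T be the final temperature. ΣQ_i = 0:
latent heat released on condensation: 0.0148×2260000 = 33448; condensed water 100 °C→T: 61.86(T − 100); original water: 6395.4(T − 14)
6457.3 T = 33448 + 6186.4 + 89536 = 129170
T ≈ 20.00 °C (< 100 °C, so full condensation is consistent).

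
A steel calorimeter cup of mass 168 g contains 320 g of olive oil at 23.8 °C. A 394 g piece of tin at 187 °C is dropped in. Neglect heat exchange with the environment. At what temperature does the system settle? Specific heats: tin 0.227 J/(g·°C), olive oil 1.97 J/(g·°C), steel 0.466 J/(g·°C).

T_f ≈ 42.1 °C

Conservation of energy gives ΣQ = 0:
394*0.227*(T − 187) + 320*1.97*(T − 23.8) + 168*0.466*(T − 23.8) = 0
798.13 T = 33592
T = 33592 / 798.13 = 42.1 °C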